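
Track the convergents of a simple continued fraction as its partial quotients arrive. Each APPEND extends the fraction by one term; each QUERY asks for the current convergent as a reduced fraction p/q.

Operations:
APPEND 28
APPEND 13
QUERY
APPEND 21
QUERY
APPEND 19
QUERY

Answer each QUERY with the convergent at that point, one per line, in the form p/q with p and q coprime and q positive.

365/13
7693/274
146532/5219

APPEND 28: p_0 = 28·1 + 0 = 28, q_0 = 28·0 + 1 = 1 → 28/1
APPEND 13: p_1 = 13·28 + 1 = 365, q_1 = 13·1 + 0 = 13 → 365/13
APPEND 21: p_2 = 21·365 + 28 = 7693, q_2 = 21·13 + 1 = 274 → 7693/274
APPEND 19: p_3 = 19·7693 + 365 = 146532, q_3 = 19·274 + 13 = 5219 → 146532/5219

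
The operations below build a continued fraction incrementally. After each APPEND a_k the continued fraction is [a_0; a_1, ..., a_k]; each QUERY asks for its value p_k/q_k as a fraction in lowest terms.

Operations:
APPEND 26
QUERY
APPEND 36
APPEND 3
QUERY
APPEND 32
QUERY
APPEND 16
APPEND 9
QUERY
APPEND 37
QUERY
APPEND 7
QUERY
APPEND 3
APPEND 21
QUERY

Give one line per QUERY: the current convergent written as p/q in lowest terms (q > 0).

APPEND 26: p_0 = 26·1 + 0 = 26, q_0 = 26·0 + 1 = 1 → 26/1
APPEND 36: p_1 = 36·26 + 1 = 937, q_1 = 36·1 + 0 = 36 → 937/36
APPEND 3: p_2 = 3·937 + 26 = 2837, q_2 = 3·36 + 1 = 109 → 2837/109
APPEND 32: p_3 = 32·2837 + 937 = 91721, q_3 = 32·109 + 36 = 3524 → 91721/3524
APPEND 16: p_4 = 16·91721 + 2837 = 1470373, q_4 = 16·3524 + 109 = 56493 → 1470373/56493
APPEND 9: p_5 = 9·1470373 + 91721 = 13325078, q_5 = 9·56493 + 3524 = 511961 → 13325078/511961
APPEND 37: p_6 = 37·13325078 + 1470373 = 494498259, q_6 = 37·511961 + 56493 = 18999050 → 494498259/18999050
APPEND 7: p_7 = 7·494498259 + 13325078 = 3474812891, q_7 = 7·18999050 + 511961 = 133505311 → 3474812891/133505311
APPEND 3: p_8 = 3·3474812891 + 494498259 = 10918936932, q_8 = 3·133505311 + 18999050 = 419514983 → 10918936932/419514983
APPEND 21: p_9 = 21·10918936932 + 3474812891 = 232772488463, q_9 = 21·419514983 + 133505311 = 8943319954 → 232772488463/8943319954

26/1
2837/109
91721/3524
13325078/511961
494498259/18999050
3474812891/133505311
232772488463/8943319954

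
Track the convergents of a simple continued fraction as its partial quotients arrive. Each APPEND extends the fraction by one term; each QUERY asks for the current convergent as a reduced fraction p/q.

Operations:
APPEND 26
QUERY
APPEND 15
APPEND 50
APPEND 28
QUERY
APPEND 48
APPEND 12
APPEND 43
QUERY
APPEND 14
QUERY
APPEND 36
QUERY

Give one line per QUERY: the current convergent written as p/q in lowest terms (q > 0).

APPEND 26: p_0 = 26·1 + 0 = 26, q_0 = 26·0 + 1 = 1 → 26/1
APPEND 15: p_1 = 15·26 + 1 = 391, q_1 = 15·1 + 0 = 15 → 391/15
APPEND 50: p_2 = 50·391 + 26 = 19576, q_2 = 50·15 + 1 = 751 → 19576/751
APPEND 28: p_3 = 28·19576 + 391 = 548519, q_3 = 28·751 + 15 = 21043 → 548519/21043
APPEND 48: p_4 = 48·548519 + 19576 = 26348488, q_4 = 48·21043 + 751 = 1010815 → 26348488/1010815
APPEND 12: p_5 = 12·26348488 + 548519 = 316730375, q_5 = 12·1010815 + 21043 = 12150823 → 316730375/12150823
APPEND 43: p_6 = 43·316730375 + 26348488 = 13645754613, q_6 = 43·12150823 + 1010815 = 523496204 → 13645754613/523496204
APPEND 14: p_7 = 14·13645754613 + 316730375 = 191357294957, q_7 = 14·523496204 + 12150823 = 7341097679 → 191357294957/7341097679
APPEND 36: p_8 = 36·191357294957 + 13645754613 = 6902508373065, q_8 = 36·7341097679 + 523496204 = 264803012648 → 6902508373065/264803012648

26/1
548519/21043
13645754613/523496204
191357294957/7341097679
6902508373065/264803012648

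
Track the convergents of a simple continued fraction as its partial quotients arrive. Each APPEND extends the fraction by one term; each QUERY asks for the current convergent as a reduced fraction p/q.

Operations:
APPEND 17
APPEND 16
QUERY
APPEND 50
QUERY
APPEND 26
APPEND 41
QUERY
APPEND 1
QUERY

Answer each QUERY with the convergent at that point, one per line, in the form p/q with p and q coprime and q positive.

273/16
13667/801
14593882/855323
14949497/876165

APPEND 17: p_0 = 17·1 + 0 = 17, q_0 = 17·0 + 1 = 1 → 17/1
APPEND 16: p_1 = 16·17 + 1 = 273, q_1 = 16·1 + 0 = 16 → 273/16
APPEND 50: p_2 = 50·273 + 17 = 13667, q_2 = 50·16 + 1 = 801 → 13667/801
APPEND 26: p_3 = 26·13667 + 273 = 355615, q_3 = 26·801 + 16 = 20842 → 355615/20842
APPEND 41: p_4 = 41·355615 + 13667 = 14593882, q_4 = 41·20842 + 801 = 855323 → 14593882/855323
APPEND 1: p_5 = 1·14593882 + 355615 = 14949497, q_5 = 1·855323 + 20842 = 876165 → 14949497/876165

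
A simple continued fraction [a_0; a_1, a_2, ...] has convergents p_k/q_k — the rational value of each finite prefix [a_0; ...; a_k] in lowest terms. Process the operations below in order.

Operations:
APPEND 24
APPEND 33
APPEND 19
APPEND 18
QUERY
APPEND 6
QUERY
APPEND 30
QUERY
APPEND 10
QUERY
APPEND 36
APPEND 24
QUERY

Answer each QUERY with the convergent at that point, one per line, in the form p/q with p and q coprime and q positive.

APPEND 24: p_0 = 24·1 + 0 = 24, q_0 = 24·0 + 1 = 1 → 24/1
APPEND 33: p_1 = 33·24 + 1 = 793, q_1 = 33·1 + 0 = 33 → 793/33
APPEND 19: p_2 = 19·793 + 24 = 15091, q_2 = 19·33 + 1 = 628 → 15091/628
APPEND 18: p_3 = 18·15091 + 793 = 272431, q_3 = 18·628 + 33 = 11337 → 272431/11337
APPEND 6: p_4 = 6·272431 + 15091 = 1649677, q_4 = 6·11337 + 628 = 68650 → 1649677/68650
APPEND 30: p_5 = 30·1649677 + 272431 = 49762741, q_5 = 30·68650 + 11337 = 2070837 → 49762741/2070837
APPEND 10: p_6 = 10·49762741 + 1649677 = 499277087, q_6 = 10·2070837 + 68650 = 20777020 → 499277087/20777020
APPEND 36: p_7 = 36·499277087 + 49762741 = 18023737873, q_7 = 36·20777020 + 2070837 = 750043557 → 18023737873/750043557
APPEND 24: p_8 = 24·18023737873 + 499277087 = 433068986039, q_8 = 24·750043557 + 20777020 = 18021822388 → 433068986039/18021822388

272431/11337
1649677/68650
49762741/2070837
499277087/20777020
433068986039/18021822388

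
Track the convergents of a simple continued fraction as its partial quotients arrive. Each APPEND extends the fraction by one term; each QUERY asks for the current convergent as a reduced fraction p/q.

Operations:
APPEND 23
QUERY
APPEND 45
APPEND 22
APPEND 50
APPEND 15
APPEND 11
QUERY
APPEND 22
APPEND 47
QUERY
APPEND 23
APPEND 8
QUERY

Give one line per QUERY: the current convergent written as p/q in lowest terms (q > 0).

APPEND 23: p_0 = 23·1 + 0 = 23, q_0 = 23·0 + 1 = 1 → 23/1
APPEND 45: p_1 = 45·23 + 1 = 1036, q_1 = 45·1 + 0 = 45 → 1036/45
APPEND 22: p_2 = 22·1036 + 23 = 22815, q_2 = 22·45 + 1 = 991 → 22815/991
APPEND 50: p_3 = 50·22815 + 1036 = 1141786, q_3 = 50·991 + 45 = 49595 → 1141786/49595
APPEND 15: p_4 = 15·1141786 + 22815 = 17149605, q_4 = 15·49595 + 991 = 744916 → 17149605/744916
APPEND 11: p_5 = 11·17149605 + 1141786 = 189787441, q_5 = 11·744916 + 49595 = 8243671 → 189787441/8243671
APPEND 22: p_6 = 22·189787441 + 17149605 = 4192473307, q_6 = 22·8243671 + 744916 = 182105678 → 4192473307/182105678
APPEND 47: p_7 = 47·4192473307 + 189787441 = 197236032870, q_7 = 47·182105678 + 8243671 = 8567210537 → 197236032870/8567210537
APPEND 23: p_8 = 23·197236032870 + 4192473307 = 4540621229317, q_8 = 23·8567210537 + 182105678 = 197227948029 → 4540621229317/197227948029
APPEND 8: p_9 = 8·4540621229317 + 197236032870 = 36522205867406, q_9 = 8·197227948029 + 8567210537 = 1586390794769 → 36522205867406/1586390794769

23/1
189787441/8243671
197236032870/8567210537
36522205867406/1586390794769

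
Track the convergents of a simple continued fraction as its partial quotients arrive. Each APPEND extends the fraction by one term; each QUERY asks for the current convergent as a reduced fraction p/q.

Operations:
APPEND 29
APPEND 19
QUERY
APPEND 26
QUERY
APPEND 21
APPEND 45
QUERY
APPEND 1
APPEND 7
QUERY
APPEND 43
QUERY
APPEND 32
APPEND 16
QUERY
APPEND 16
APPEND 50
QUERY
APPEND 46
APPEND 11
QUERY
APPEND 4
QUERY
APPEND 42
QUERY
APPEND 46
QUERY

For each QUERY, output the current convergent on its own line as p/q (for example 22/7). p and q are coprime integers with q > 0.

APPEND 29: p_0 = 29·1 + 0 = 29, q_0 = 29·0 + 1 = 1 → 29/1
APPEND 19: p_1 = 19·29 + 1 = 552, q_1 = 19·1 + 0 = 19 → 552/19
APPEND 26: p_2 = 26·552 + 29 = 14381, q_2 = 26·19 + 1 = 495 → 14381/495
APPEND 21: p_3 = 21·14381 + 552 = 302553, q_3 = 21·495 + 19 = 10414 → 302553/10414
APPEND 45: p_4 = 45·302553 + 14381 = 13629266, q_4 = 45·10414 + 495 = 469125 → 13629266/469125
APPEND 1: p_5 = 1·13629266 + 302553 = 13931819, q_5 = 1·469125 + 10414 = 479539 → 13931819/479539
APPEND 7: p_6 = 7·13931819 + 13629266 = 111151999, q_6 = 7·479539 + 469125 = 3825898 → 111151999/3825898
APPEND 43: p_7 = 43·111151999 + 13931819 = 4793467776, q_7 = 43·3825898 + 479539 = 164993153 → 4793467776/164993153
APPEND 32: p_8 = 32·4793467776 + 111151999 = 153502120831, q_8 = 32·164993153 + 3825898 = 5283606794 → 153502120831/5283606794
APPEND 16: p_9 = 16·153502120831 + 4793467776 = 2460827401072, q_9 = 16·5283606794 + 164993153 = 84702701857 → 2460827401072/84702701857
APPEND 16: p_10 = 16·2460827401072 + 153502120831 = 39526740537983, q_10 = 16·84702701857 + 5283606794 = 1360526836506 → 39526740537983/1360526836506
APPEND 50: p_11 = 50·39526740537983 + 2460827401072 = 1978797854300222, q_11 = 50·1360526836506 + 84702701857 = 68111044527157 → 1978797854300222/68111044527157
APPEND 46: p_12 = 46·1978797854300222 + 39526740537983 = 91064228038348195, q_12 = 46·68111044527157 + 1360526836506 = 3134468575085728 → 91064228038348195/3134468575085728
APPEND 11: p_13 = 11·91064228038348195 + 1978797854300222 = 1003685306276130367, q_13 = 11·3134468575085728 + 68111044527157 = 34547265370470165 → 1003685306276130367/34547265370470165
APPEND 4: p_14 = 4·1003685306276130367 + 91064228038348195 = 4105805453142869663, q_14 = 4·34547265370470165 + 3134468575085728 = 141323530056966388 → 4105805453142869663/141323530056966388
APPEND 42: p_15 = 42·4105805453142869663 + 1003685306276130367 = 173447514338276656213, q_15 = 42·141323530056966388 + 34547265370470165 = 5970135527763058461 → 173447514338276656213/5970135527763058461
APPEND 46: p_16 = 46·173447514338276656213 + 4105805453142869663 = 7982691465013869055461, q_16 = 46·5970135527763058461 + 141323530056966388 = 274767557807157655594 → 7982691465013869055461/274767557807157655594

552/19
14381/495
13629266/469125
111151999/3825898
4793467776/164993153
2460827401072/84702701857
1978797854300222/68111044527157
1003685306276130367/34547265370470165
4105805453142869663/141323530056966388
173447514338276656213/5970135527763058461
7982691465013869055461/274767557807157655594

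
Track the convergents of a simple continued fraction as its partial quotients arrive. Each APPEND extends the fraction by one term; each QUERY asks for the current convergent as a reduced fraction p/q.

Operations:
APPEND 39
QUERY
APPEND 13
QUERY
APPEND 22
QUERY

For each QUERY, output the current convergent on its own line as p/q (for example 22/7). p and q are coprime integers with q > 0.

APPEND 39: p_0 = 39·1 + 0 = 39, q_0 = 39·0 + 1 = 1 → 39/1
APPEND 13: p_1 = 13·39 + 1 = 508, q_1 = 13·1 + 0 = 13 → 508/13
APPEND 22: p_2 = 22·508 + 39 = 11215, q_2 = 22·13 + 1 = 287 → 11215/287

39/1
508/13
11215/287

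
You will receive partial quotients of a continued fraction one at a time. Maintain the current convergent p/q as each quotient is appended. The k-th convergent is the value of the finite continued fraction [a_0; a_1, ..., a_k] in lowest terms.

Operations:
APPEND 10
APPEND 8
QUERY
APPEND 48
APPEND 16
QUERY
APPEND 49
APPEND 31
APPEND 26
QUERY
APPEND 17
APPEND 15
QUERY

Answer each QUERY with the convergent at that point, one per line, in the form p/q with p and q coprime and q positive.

APPEND 10: p_0 = 10·1 + 0 = 10, q_0 = 10·0 + 1 = 1 → 10/1
APPEND 8: p_1 = 8·10 + 1 = 81, q_1 = 8·1 + 0 = 8 → 81/8
APPEND 48: p_2 = 48·81 + 10 = 3898, q_2 = 48·8 + 1 = 385 → 3898/385
APPEND 16: p_3 = 16·3898 + 81 = 62449, q_3 = 16·385 + 8 = 6168 → 62449/6168
APPEND 49: p_4 = 49·62449 + 3898 = 3063899, q_4 = 49·6168 + 385 = 302617 → 3063899/302617
APPEND 31: p_5 = 31·3063899 + 62449 = 95043318, q_5 = 31·302617 + 6168 = 9387295 → 95043318/9387295
APPEND 26: p_6 = 26·95043318 + 3063899 = 2474190167, q_6 = 26·9387295 + 302617 = 244372287 → 2474190167/244372287
APPEND 17: p_7 = 17·2474190167 + 95043318 = 42156276157, q_7 = 17·244372287 + 9387295 = 4163716174 → 42156276157/4163716174
APPEND 15: p_8 = 15·42156276157 + 2474190167 = 634818332522, q_8 = 15·4163716174 + 244372287 = 62700114897 → 634818332522/62700114897

81/8
62449/6168
2474190167/244372287
634818332522/62700114897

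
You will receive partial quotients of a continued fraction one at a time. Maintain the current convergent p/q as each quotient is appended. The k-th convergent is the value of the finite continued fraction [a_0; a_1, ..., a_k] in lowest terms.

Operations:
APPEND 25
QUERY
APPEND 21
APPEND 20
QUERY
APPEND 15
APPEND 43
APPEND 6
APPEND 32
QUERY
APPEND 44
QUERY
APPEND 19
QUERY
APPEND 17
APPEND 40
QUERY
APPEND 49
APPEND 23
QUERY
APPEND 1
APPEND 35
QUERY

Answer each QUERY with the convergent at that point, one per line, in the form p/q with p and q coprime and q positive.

25/1
10545/421
1324173216/52866469
58304788333/2327768186
1109115151543/44280462003
757639609734103/30248105351483
855052484814453156/34137230035784275
32081903348197060001/1280842210312805540

APPEND 25: p_0 = 25·1 + 0 = 25, q_0 = 25·0 + 1 = 1 → 25/1
APPEND 21: p_1 = 21·25 + 1 = 526, q_1 = 21·1 + 0 = 21 → 526/21
APPEND 20: p_2 = 20·526 + 25 = 10545, q_2 = 20·21 + 1 = 421 → 10545/421
APPEND 15: p_3 = 15·10545 + 526 = 158701, q_3 = 15·421 + 21 = 6336 → 158701/6336
APPEND 43: p_4 = 43·158701 + 10545 = 6834688, q_4 = 43·6336 + 421 = 272869 → 6834688/272869
APPEND 6: p_5 = 6·6834688 + 158701 = 41166829, q_5 = 6·272869 + 6336 = 1643550 → 41166829/1643550
APPEND 32: p_6 = 32·41166829 + 6834688 = 1324173216, q_6 = 32·1643550 + 272869 = 52866469 → 1324173216/52866469
APPEND 44: p_7 = 44·1324173216 + 41166829 = 58304788333, q_7 = 44·52866469 + 1643550 = 2327768186 → 58304788333/2327768186
APPEND 19: p_8 = 19·58304788333 + 1324173216 = 1109115151543, q_8 = 19·2327768186 + 52866469 = 44280462003 → 1109115151543/44280462003
APPEND 17: p_9 = 17·1109115151543 + 58304788333 = 18913262364564, q_9 = 17·44280462003 + 2327768186 = 755095622237 → 18913262364564/755095622237
APPEND 40: p_10 = 40·18913262364564 + 1109115151543 = 757639609734103, q_10 = 40·755095622237 + 44280462003 = 30248105351483 → 757639609734103/30248105351483
APPEND 49: p_11 = 49·757639609734103 + 18913262364564 = 37143254139335611, q_11 = 49·30248105351483 + 755095622237 = 1482912257844904 → 37143254139335611/1482912257844904
APPEND 23: p_12 = 23·37143254139335611 + 757639609734103 = 855052484814453156, q_12 = 23·1482912257844904 + 30248105351483 = 34137230035784275 → 855052484814453156/34137230035784275
APPEND 1: p_13 = 1·855052484814453156 + 37143254139335611 = 892195738953788767, q_13 = 1·34137230035784275 + 1482912257844904 = 35620142293629179 → 892195738953788767/35620142293629179
APPEND 35: p_14 = 35·892195738953788767 + 855052484814453156 = 32081903348197060001, q_14 = 35·35620142293629179 + 34137230035784275 = 1280842210312805540 → 32081903348197060001/1280842210312805540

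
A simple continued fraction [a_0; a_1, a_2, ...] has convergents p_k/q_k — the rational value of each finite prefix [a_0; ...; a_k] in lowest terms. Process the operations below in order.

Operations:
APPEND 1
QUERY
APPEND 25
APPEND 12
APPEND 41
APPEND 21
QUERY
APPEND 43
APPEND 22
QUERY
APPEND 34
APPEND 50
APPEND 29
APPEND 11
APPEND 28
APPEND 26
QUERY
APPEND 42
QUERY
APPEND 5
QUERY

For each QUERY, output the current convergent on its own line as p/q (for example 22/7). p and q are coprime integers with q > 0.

APPEND 1: p_0 = 1·1 + 0 = 1, q_0 = 1·0 + 1 = 1 → 1/1
APPEND 25: p_1 = 25·1 + 1 = 26, q_1 = 25·1 + 0 = 25 → 26/25
APPEND 12: p_2 = 12·26 + 1 = 313, q_2 = 12·25 + 1 = 301 → 313/301
APPEND 41: p_3 = 41·313 + 26 = 12859, q_3 = 41·301 + 25 = 12366 → 12859/12366
APPEND 21: p_4 = 21·12859 + 313 = 270352, q_4 = 21·12366 + 301 = 259987 → 270352/259987
APPEND 43: p_5 = 43·270352 + 12859 = 11637995, q_5 = 43·259987 + 12366 = 11191807 → 11637995/11191807
APPEND 22: p_6 = 22·11637995 + 270352 = 256306242, q_6 = 22·11191807 + 259987 = 246479741 → 256306242/246479741
APPEND 34: p_7 = 34·256306242 + 11637995 = 8726050223, q_7 = 34·246479741 + 11191807 = 8391503001 → 8726050223/8391503001
APPEND 50: p_8 = 50·8726050223 + 256306242 = 436558817392, q_8 = 50·8391503001 + 246479741 = 419821629791 → 436558817392/419821629791
APPEND 29: p_9 = 29·436558817392 + 8726050223 = 12668931754591, q_9 = 29·419821629791 + 8391503001 = 12183218766940 → 12668931754591/12183218766940
APPEND 11: p_10 = 11·12668931754591 + 436558817392 = 139794808117893, q_10 = 11·12183218766940 + 419821629791 = 134435228066131 → 139794808117893/134435228066131
APPEND 28: p_11 = 28·139794808117893 + 12668931754591 = 3926923559055595, q_11 = 28·134435228066131 + 12183218766940 = 3776369604618608 → 3926923559055595/3776369604618608
APPEND 26: p_12 = 26·3926923559055595 + 139794808117893 = 102239807343563363, q_12 = 26·3776369604618608 + 134435228066131 = 98320044948149939 → 102239807343563363/98320044948149939
APPEND 42: p_13 = 42·102239807343563363 + 3926923559055595 = 4297998831988716841, q_13 = 42·98320044948149939 + 3776369604618608 = 4133218257426916046 → 4297998831988716841/4133218257426916046
APPEND 5: p_14 = 5·4297998831988716841 + 102239807343563363 = 21592233967287147568, q_14 = 5·4133218257426916046 + 98320044948149939 = 20764411332082730169 → 21592233967287147568/20764411332082730169

1/1
270352/259987
256306242/246479741
102239807343563363/98320044948149939
4297998831988716841/4133218257426916046
21592233967287147568/20764411332082730169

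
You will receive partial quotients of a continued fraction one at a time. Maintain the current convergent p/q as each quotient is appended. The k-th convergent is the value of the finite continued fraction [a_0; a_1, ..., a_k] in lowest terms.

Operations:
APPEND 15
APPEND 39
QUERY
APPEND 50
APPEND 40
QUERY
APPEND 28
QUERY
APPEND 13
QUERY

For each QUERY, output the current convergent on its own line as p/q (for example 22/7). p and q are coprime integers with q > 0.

APPEND 15: p_0 = 15·1 + 0 = 15, q_0 = 15·0 + 1 = 1 → 15/1
APPEND 39: p_1 = 39·15 + 1 = 586, q_1 = 39·1 + 0 = 39 → 586/39
APPEND 50: p_2 = 50·586 + 15 = 29315, q_2 = 50·39 + 1 = 1951 → 29315/1951
APPEND 40: p_3 = 40·29315 + 586 = 1173186, q_3 = 40·1951 + 39 = 78079 → 1173186/78079
APPEND 28: p_4 = 28·1173186 + 29315 = 32878523, q_4 = 28·78079 + 1951 = 2188163 → 32878523/2188163
APPEND 13: p_5 = 13·32878523 + 1173186 = 428593985, q_5 = 13·2188163 + 78079 = 28524198 → 428593985/28524198

586/39
1173186/78079
32878523/2188163
428593985/28524198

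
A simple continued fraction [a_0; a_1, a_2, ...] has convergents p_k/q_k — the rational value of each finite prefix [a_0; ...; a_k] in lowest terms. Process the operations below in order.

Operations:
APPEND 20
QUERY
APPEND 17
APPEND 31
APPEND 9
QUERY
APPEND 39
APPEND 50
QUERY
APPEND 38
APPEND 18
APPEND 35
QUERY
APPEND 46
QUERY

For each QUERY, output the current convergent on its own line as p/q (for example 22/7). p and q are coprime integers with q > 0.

APPEND 20: p_0 = 20·1 + 0 = 20, q_0 = 20·0 + 1 = 1 → 20/1
APPEND 17: p_1 = 17·20 + 1 = 341, q_1 = 17·1 + 0 = 17 → 341/17
APPEND 31: p_2 = 31·341 + 20 = 10591, q_2 = 31·17 + 1 = 528 → 10591/528
APPEND 9: p_3 = 9·10591 + 341 = 95660, q_3 = 9·528 + 17 = 4769 → 95660/4769
APPEND 39: p_4 = 39·95660 + 10591 = 3741331, q_4 = 39·4769 + 528 = 186519 → 3741331/186519
APPEND 50: p_5 = 50·3741331 + 95660 = 187162210, q_5 = 50·186519 + 4769 = 9330719 → 187162210/9330719
APPEND 38: p_6 = 38·187162210 + 3741331 = 7115905311, q_6 = 38·9330719 + 186519 = 354753841 → 7115905311/354753841
APPEND 18: p_7 = 18·7115905311 + 187162210 = 128273457808, q_7 = 18·354753841 + 9330719 = 6394899857 → 128273457808/6394899857
APPEND 35: p_8 = 35·128273457808 + 7115905311 = 4496686928591, q_8 = 35·6394899857 + 354753841 = 224176248836 → 4496686928591/224176248836
APPEND 46: p_9 = 46·4496686928591 + 128273457808 = 206975872172994, q_9 = 46·224176248836 + 6394899857 = 10318502346313 → 206975872172994/10318502346313

20/1
95660/4769
187162210/9330719
4496686928591/224176248836
206975872172994/10318502346313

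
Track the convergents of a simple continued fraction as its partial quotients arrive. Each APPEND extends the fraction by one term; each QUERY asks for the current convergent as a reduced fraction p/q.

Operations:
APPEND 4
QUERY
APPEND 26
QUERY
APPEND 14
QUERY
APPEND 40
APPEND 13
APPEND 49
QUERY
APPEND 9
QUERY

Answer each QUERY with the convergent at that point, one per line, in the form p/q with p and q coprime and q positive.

4/1
105/26
1474/365
37755696/9349273
340570583/84333960

APPEND 4: p_0 = 4·1 + 0 = 4, q_0 = 4·0 + 1 = 1 → 4/1
APPEND 26: p_1 = 26·4 + 1 = 105, q_1 = 26·1 + 0 = 26 → 105/26
APPEND 14: p_2 = 14·105 + 4 = 1474, q_2 = 14·26 + 1 = 365 → 1474/365
APPEND 40: p_3 = 40·1474 + 105 = 59065, q_3 = 40·365 + 26 = 14626 → 59065/14626
APPEND 13: p_4 = 13·59065 + 1474 = 769319, q_4 = 13·14626 + 365 = 190503 → 769319/190503
APPEND 49: p_5 = 49·769319 + 59065 = 37755696, q_5 = 49·190503 + 14626 = 9349273 → 37755696/9349273
APPEND 9: p_6 = 9·37755696 + 769319 = 340570583, q_6 = 9·9349273 + 190503 = 84333960 → 340570583/84333960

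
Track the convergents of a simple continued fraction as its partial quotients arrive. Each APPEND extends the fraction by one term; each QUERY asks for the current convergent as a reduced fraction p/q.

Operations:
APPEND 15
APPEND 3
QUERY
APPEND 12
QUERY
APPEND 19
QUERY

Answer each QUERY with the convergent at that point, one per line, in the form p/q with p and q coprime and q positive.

46/3
567/37
10819/706

APPEND 15: p_0 = 15·1 + 0 = 15, q_0 = 15·0 + 1 = 1 → 15/1
APPEND 3: p_1 = 3·15 + 1 = 46, q_1 = 3·1 + 0 = 3 → 46/3
APPEND 12: p_2 = 12·46 + 15 = 567, q_2 = 12·3 + 1 = 37 → 567/37
APPEND 19: p_3 = 19·567 + 46 = 10819, q_3 = 19·37 + 3 = 706 → 10819/706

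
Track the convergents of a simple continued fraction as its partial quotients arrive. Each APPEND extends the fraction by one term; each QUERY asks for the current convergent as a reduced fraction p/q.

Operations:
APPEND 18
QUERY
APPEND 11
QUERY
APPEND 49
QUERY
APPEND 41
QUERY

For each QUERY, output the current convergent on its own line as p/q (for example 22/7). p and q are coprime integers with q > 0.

APPEND 18: p_0 = 18·1 + 0 = 18, q_0 = 18·0 + 1 = 1 → 18/1
APPEND 11: p_1 = 11·18 + 1 = 199, q_1 = 11·1 + 0 = 11 → 199/11
APPEND 49: p_2 = 49·199 + 18 = 9769, q_2 = 49·11 + 1 = 540 → 9769/540
APPEND 41: p_3 = 41·9769 + 199 = 400728, q_3 = 41·540 + 11 = 22151 → 400728/22151

18/1
199/11
9769/540
400728/22151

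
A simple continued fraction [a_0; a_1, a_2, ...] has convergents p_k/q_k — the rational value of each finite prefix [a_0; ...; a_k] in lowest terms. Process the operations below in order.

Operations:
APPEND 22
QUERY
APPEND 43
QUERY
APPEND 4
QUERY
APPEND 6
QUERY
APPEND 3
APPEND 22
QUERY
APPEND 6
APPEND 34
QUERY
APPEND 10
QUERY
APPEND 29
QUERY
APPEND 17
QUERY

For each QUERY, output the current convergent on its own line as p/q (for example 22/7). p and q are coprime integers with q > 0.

22/1
947/43
3810/173
23807/1081
1678889/76233
346730099/15743909
3477449555/157899904
101192767194/4594841125
1723754491853/78270199029

APPEND 22: p_0 = 22·1 + 0 = 22, q_0 = 22·0 + 1 = 1 → 22/1
APPEND 43: p_1 = 43·22 + 1 = 947, q_1 = 43·1 + 0 = 43 → 947/43
APPEND 4: p_2 = 4·947 + 22 = 3810, q_2 = 4·43 + 1 = 173 → 3810/173
APPEND 6: p_3 = 6·3810 + 947 = 23807, q_3 = 6·173 + 43 = 1081 → 23807/1081
APPEND 3: p_4 = 3·23807 + 3810 = 75231, q_4 = 3·1081 + 173 = 3416 → 75231/3416
APPEND 22: p_5 = 22·75231 + 23807 = 1678889, q_5 = 22·3416 + 1081 = 76233 → 1678889/76233
APPEND 6: p_6 = 6·1678889 + 75231 = 10148565, q_6 = 6·76233 + 3416 = 460814 → 10148565/460814
APPEND 34: p_7 = 34·10148565 + 1678889 = 346730099, q_7 = 34·460814 + 76233 = 15743909 → 346730099/15743909
APPEND 10: p_8 = 10·346730099 + 10148565 = 3477449555, q_8 = 10·15743909 + 460814 = 157899904 → 3477449555/157899904
APPEND 29: p_9 = 29·3477449555 + 346730099 = 101192767194, q_9 = 29·157899904 + 15743909 = 4594841125 → 101192767194/4594841125
APPEND 17: p_10 = 17·101192767194 + 3477449555 = 1723754491853, q_10 = 17·4594841125 + 157899904 = 78270199029 → 1723754491853/78270199029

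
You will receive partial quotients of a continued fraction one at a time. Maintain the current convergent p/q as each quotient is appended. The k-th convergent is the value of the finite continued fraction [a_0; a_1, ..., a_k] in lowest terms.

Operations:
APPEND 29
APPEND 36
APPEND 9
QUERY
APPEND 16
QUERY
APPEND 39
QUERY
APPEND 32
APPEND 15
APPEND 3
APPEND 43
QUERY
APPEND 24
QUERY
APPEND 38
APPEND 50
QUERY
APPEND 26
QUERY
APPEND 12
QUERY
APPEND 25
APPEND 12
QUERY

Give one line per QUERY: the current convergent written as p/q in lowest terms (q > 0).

APPEND 29: p_0 = 29·1 + 0 = 29, q_0 = 29·0 + 1 = 1 → 29/1
APPEND 36: p_1 = 36·29 + 1 = 1045, q_1 = 36·1 + 0 = 36 → 1045/36
APPEND 9: p_2 = 9·1045 + 29 = 9434, q_2 = 9·36 + 1 = 325 → 9434/325
APPEND 16: p_3 = 16·9434 + 1045 = 151989, q_3 = 16·325 + 36 = 5236 → 151989/5236
APPEND 39: p_4 = 39·151989 + 9434 = 5937005, q_4 = 39·5236 + 325 = 204529 → 5937005/204529
APPEND 32: p_5 = 32·5937005 + 151989 = 190136149, q_5 = 32·204529 + 5236 = 6550164 → 190136149/6550164
APPEND 15: p_6 = 15·190136149 + 5937005 = 2857979240, q_6 = 15·6550164 + 204529 = 98456989 → 2857979240/98456989
APPEND 3: p_7 = 3·2857979240 + 190136149 = 8764073869, q_7 = 3·98456989 + 6550164 = 301921131 → 8764073869/301921131
APPEND 43: p_8 = 43·8764073869 + 2857979240 = 379713155607, q_8 = 43·301921131 + 98456989 = 13081065622 → 379713155607/13081065622
APPEND 24: p_9 = 24·379713155607 + 8764073869 = 9121879808437, q_9 = 24·13081065622 + 301921131 = 314247496059 → 9121879808437/314247496059
APPEND 38: p_10 = 38·9121879808437 + 379713155607 = 347011145876213, q_10 = 38·314247496059 + 13081065622 = 11954485915864 → 347011145876213/11954485915864
APPEND 50: p_11 = 50·347011145876213 + 9121879808437 = 17359679173619087, q_11 = 50·11954485915864 + 314247496059 = 598038543289259 → 17359679173619087/598038543289259
APPEND 26: p_12 = 26·17359679173619087 + 347011145876213 = 451698669659972475, q_12 = 26·598038543289259 + 11954485915864 = 15560956611436598 → 451698669659972475/15560956611436598
APPEND 12: p_13 = 12·451698669659972475 + 17359679173619087 = 5437743715093288787, q_13 = 12·15560956611436598 + 598038543289259 = 187329517880528435 → 5437743715093288787/187329517880528435
APPEND 25: p_14 = 25·5437743715093288787 + 451698669659972475 = 136395291546992192150, q_14 = 25·187329517880528435 + 15560956611436598 = 4698798903624647473 → 136395291546992192150/4698798903624647473
APPEND 12: p_15 = 12·136395291546992192150 + 5437743715093288787 = 1642181242278999594587, q_15 = 12·4698798903624647473 + 187329517880528435 = 56572916361376298111 → 1642181242278999594587/56572916361376298111

9434/325
151989/5236
5937005/204529
379713155607/13081065622
9121879808437/314247496059
17359679173619087/598038543289259
451698669659972475/15560956611436598
5437743715093288787/187329517880528435
1642181242278999594587/56572916361376298111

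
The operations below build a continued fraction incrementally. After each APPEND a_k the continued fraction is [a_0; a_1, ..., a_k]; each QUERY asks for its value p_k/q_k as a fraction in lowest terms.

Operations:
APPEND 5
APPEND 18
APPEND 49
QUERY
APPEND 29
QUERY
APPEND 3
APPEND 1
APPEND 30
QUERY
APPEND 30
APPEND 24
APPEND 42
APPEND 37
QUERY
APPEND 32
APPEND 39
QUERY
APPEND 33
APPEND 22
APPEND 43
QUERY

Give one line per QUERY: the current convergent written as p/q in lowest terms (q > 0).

APPEND 5: p_0 = 5·1 + 0 = 5, q_0 = 5·0 + 1 = 1 → 5/1
APPEND 18: p_1 = 18·5 + 1 = 91, q_1 = 18·1 + 0 = 18 → 91/18
APPEND 49: p_2 = 49·91 + 5 = 4464, q_2 = 49·18 + 1 = 883 → 4464/883
APPEND 29: p_3 = 29·4464 + 91 = 129547, q_3 = 29·883 + 18 = 25625 → 129547/25625
APPEND 3: p_4 = 3·129547 + 4464 = 393105, q_4 = 3·25625 + 883 = 77758 → 393105/77758
APPEND 1: p_5 = 1·393105 + 129547 = 522652, q_5 = 1·77758 + 25625 = 103383 → 522652/103383
APPEND 30: p_6 = 30·522652 + 393105 = 16072665, q_6 = 30·103383 + 77758 = 3179248 → 16072665/3179248
APPEND 30: p_7 = 30·16072665 + 522652 = 482702602, q_7 = 30·3179248 + 103383 = 95480823 → 482702602/95480823
APPEND 24: p_8 = 24·482702602 + 16072665 = 11600935113, q_8 = 24·95480823 + 3179248 = 2294719000 → 11600935113/2294719000
APPEND 42: p_9 = 42·11600935113 + 482702602 = 487721977348, q_9 = 42·2294719000 + 95480823 = 96473678823 → 487721977348/96473678823
APPEND 37: p_10 = 37·487721977348 + 11600935113 = 18057314096989, q_10 = 37·96473678823 + 2294719000 = 3571820835451 → 18057314096989/3571820835451
APPEND 32: p_11 = 32·18057314096989 + 487721977348 = 578321773080996, q_11 = 32·3571820835451 + 96473678823 = 114394740413255 → 578321773080996/114394740413255
APPEND 39: p_12 = 39·578321773080996 + 18057314096989 = 22572606464255833, q_12 = 39·114394740413255 + 3571820835451 = 4464966696952396 → 22572606464255833/4464966696952396
APPEND 33: p_13 = 33·22572606464255833 + 578321773080996 = 745474335093523485, q_13 = 33·4464966696952396 + 114394740413255 = 147458295739842323 → 745474335093523485/147458295739842323
APPEND 22: p_14 = 22·745474335093523485 + 22572606464255833 = 16423007978521772503, q_14 = 22·147458295739842323 + 4464966696952396 = 3248547472973483502 → 16423007978521772503/3248547472973483502
APPEND 43: p_15 = 43·16423007978521772503 + 745474335093523485 = 706934817411529741114, q_15 = 43·3248547472973483502 + 147458295739842323 = 139834999633599632909 → 706934817411529741114/139834999633599632909

4464/883
129547/25625
16072665/3179248
18057314096989/3571820835451
22572606464255833/4464966696952396
706934817411529741114/139834999633599632909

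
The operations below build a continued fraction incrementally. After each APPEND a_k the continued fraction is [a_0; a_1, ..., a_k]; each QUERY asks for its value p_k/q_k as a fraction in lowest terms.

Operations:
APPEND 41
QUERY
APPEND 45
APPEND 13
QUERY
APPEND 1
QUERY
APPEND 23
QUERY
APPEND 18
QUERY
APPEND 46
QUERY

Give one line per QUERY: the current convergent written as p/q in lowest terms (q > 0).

APPEND 41: p_0 = 41·1 + 0 = 41, q_0 = 41·0 + 1 = 1 → 41/1
APPEND 45: p_1 = 45·41 + 1 = 1846, q_1 = 45·1 + 0 = 45 → 1846/45
APPEND 13: p_2 = 13·1846 + 41 = 24039, q_2 = 13·45 + 1 = 586 → 24039/586
APPEND 1: p_3 = 1·24039 + 1846 = 25885, q_3 = 1·586 + 45 = 631 → 25885/631
APPEND 23: p_4 = 23·25885 + 24039 = 619394, q_4 = 23·631 + 586 = 15099 → 619394/15099
APPEND 18: p_5 = 18·619394 + 25885 = 11174977, q_5 = 18·15099 + 631 = 272413 → 11174977/272413
APPEND 46: p_6 = 46·11174977 + 619394 = 514668336, q_6 = 46·272413 + 15099 = 12546097 → 514668336/12546097

41/1
24039/586
25885/631
619394/15099
11174977/272413
514668336/12546097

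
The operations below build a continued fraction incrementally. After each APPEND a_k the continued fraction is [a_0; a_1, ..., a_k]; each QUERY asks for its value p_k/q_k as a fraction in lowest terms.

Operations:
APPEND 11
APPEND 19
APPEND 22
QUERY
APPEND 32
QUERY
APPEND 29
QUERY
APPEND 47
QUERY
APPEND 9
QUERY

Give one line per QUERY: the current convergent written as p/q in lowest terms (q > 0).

APPEND 11: p_0 = 11·1 + 0 = 11, q_0 = 11·0 + 1 = 1 → 11/1
APPEND 19: p_1 = 19·11 + 1 = 210, q_1 = 19·1 + 0 = 19 → 210/19
APPEND 22: p_2 = 22·210 + 11 = 4631, q_2 = 22·19 + 1 = 419 → 4631/419
APPEND 32: p_3 = 32·4631 + 210 = 148402, q_3 = 32·419 + 19 = 13427 → 148402/13427
APPEND 29: p_4 = 29·148402 + 4631 = 4308289, q_4 = 29·13427 + 419 = 389802 → 4308289/389802
APPEND 47: p_5 = 47·4308289 + 148402 = 202637985, q_5 = 47·389802 + 13427 = 18334121 → 202637985/18334121
APPEND 9: p_6 = 9·202637985 + 4308289 = 1828050154, q_6 = 9·18334121 + 389802 = 165396891 → 1828050154/165396891

4631/419
148402/13427
4308289/389802
202637985/18334121
1828050154/165396891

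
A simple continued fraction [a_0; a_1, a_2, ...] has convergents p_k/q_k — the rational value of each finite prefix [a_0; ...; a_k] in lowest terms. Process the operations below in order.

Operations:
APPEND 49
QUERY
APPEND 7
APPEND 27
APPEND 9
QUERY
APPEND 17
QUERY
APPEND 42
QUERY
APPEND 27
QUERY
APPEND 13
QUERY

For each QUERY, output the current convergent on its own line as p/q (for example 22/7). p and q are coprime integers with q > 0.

49/1
84377/1717
1443746/29379
60721709/1235635
1640929889/33391524
21392810266/435325447

APPEND 49: p_0 = 49·1 + 0 = 49, q_0 = 49·0 + 1 = 1 → 49/1
APPEND 7: p_1 = 7·49 + 1 = 344, q_1 = 7·1 + 0 = 7 → 344/7
APPEND 27: p_2 = 27·344 + 49 = 9337, q_2 = 27·7 + 1 = 190 → 9337/190
APPEND 9: p_3 = 9·9337 + 344 = 84377, q_3 = 9·190 + 7 = 1717 → 84377/1717
APPEND 17: p_4 = 17·84377 + 9337 = 1443746, q_4 = 17·1717 + 190 = 29379 → 1443746/29379
APPEND 42: p_5 = 42·1443746 + 84377 = 60721709, q_5 = 42·29379 + 1717 = 1235635 → 60721709/1235635
APPEND 27: p_6 = 27·60721709 + 1443746 = 1640929889, q_6 = 27·1235635 + 29379 = 33391524 → 1640929889/33391524
APPEND 13: p_7 = 13·1640929889 + 60721709 = 21392810266, q_7 = 13·33391524 + 1235635 = 435325447 → 21392810266/435325447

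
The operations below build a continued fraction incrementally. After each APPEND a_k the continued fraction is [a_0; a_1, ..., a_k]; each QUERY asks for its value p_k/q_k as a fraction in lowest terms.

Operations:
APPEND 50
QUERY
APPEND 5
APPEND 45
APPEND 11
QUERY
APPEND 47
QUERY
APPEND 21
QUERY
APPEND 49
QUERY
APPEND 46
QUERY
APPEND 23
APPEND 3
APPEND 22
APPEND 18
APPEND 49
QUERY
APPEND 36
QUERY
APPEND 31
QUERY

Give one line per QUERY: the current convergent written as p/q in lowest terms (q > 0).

APPEND 50: p_0 = 50·1 + 0 = 50, q_0 = 50·0 + 1 = 1 → 50/1
APPEND 5: p_1 = 5·50 + 1 = 251, q_1 = 5·1 + 0 = 5 → 251/5
APPEND 45: p_2 = 45·251 + 50 = 11345, q_2 = 45·5 + 1 = 226 → 11345/226
APPEND 11: p_3 = 11·11345 + 251 = 125046, q_3 = 11·226 + 5 = 2491 → 125046/2491
APPEND 47: p_4 = 47·125046 + 11345 = 5888507, q_4 = 47·2491 + 226 = 117303 → 5888507/117303
APPEND 21: p_5 = 21·5888507 + 125046 = 123783693, q_5 = 21·117303 + 2491 = 2465854 → 123783693/2465854
APPEND 49: p_6 = 49·123783693 + 5888507 = 6071289464, q_6 = 49·2465854 + 117303 = 120944149 → 6071289464/120944149
APPEND 46: p_7 = 46·6071289464 + 123783693 = 279403099037, q_7 = 46·120944149 + 2465854 = 5565896708 → 279403099037/5565896708
APPEND 23: p_8 = 23·279403099037 + 6071289464 = 6432342567315, q_8 = 23·5565896708 + 120944149 = 128136568433 → 6432342567315/128136568433
APPEND 3: p_9 = 3·6432342567315 + 279403099037 = 19576430800982, q_9 = 3·128136568433 + 5565896708 = 389975602007 → 19576430800982/389975602007
APPEND 22: p_10 = 22·19576430800982 + 6432342567315 = 437113820188919, q_10 = 22·389975602007 + 128136568433 = 8707599812587 → 437113820188919/8707599812587
APPEND 18: p_11 = 18·437113820188919 + 19576430800982 = 7887625194201524, q_11 = 18·8707599812587 + 389975602007 = 157126772228573 → 7887625194201524/157126772228573
APPEND 49: p_12 = 49·7887625194201524 + 437113820188919 = 386930748336063595, q_12 = 49·157126772228573 + 8707599812587 = 7707919439012664 → 386930748336063595/7707919439012664
APPEND 36: p_13 = 36·386930748336063595 + 7887625194201524 = 13937394565292490944, q_13 = 36·7707919439012664 + 157126772228573 = 277642226576684477 → 13937394565292490944/277642226576684477
APPEND 31: p_14 = 31·13937394565292490944 + 386930748336063595 = 432446162272403282859, q_14 = 31·277642226576684477 + 7707919439012664 = 8614616943316231451 → 432446162272403282859/8614616943316231451

50/1
125046/2491
5888507/117303
123783693/2465854
6071289464/120944149
279403099037/5565896708
386930748336063595/7707919439012664
13937394565292490944/277642226576684477
432446162272403282859/8614616943316231451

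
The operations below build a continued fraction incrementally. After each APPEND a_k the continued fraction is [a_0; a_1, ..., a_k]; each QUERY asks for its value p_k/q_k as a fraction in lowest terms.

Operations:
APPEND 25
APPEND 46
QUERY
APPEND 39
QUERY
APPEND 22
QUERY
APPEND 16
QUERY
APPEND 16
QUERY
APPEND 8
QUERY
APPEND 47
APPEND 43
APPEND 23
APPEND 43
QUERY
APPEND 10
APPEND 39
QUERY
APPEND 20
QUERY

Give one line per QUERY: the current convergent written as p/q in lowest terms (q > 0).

1151/46
44914/1795
989259/39536
15873058/634371
254958187/10189472
2055538554/82150147
4129754743266385/165046750679083
1618475916518626723/64682822026973722
32410911821700107802/1295310742469635841

APPEND 25: p_0 = 25·1 + 0 = 25, q_0 = 25·0 + 1 = 1 → 25/1
APPEND 46: p_1 = 46·25 + 1 = 1151, q_1 = 46·1 + 0 = 46 → 1151/46
APPEND 39: p_2 = 39·1151 + 25 = 44914, q_2 = 39·46 + 1 = 1795 → 44914/1795
APPEND 22: p_3 = 22·44914 + 1151 = 989259, q_3 = 22·1795 + 46 = 39536 → 989259/39536
APPEND 16: p_4 = 16·989259 + 44914 = 15873058, q_4 = 16·39536 + 1795 = 634371 → 15873058/634371
APPEND 16: p_5 = 16·15873058 + 989259 = 254958187, q_5 = 16·634371 + 39536 = 10189472 → 254958187/10189472
APPEND 8: p_6 = 8·254958187 + 15873058 = 2055538554, q_6 = 8·10189472 + 634371 = 82150147 → 2055538554/82150147
APPEND 47: p_7 = 47·2055538554 + 254958187 = 96865270225, q_7 = 47·82150147 + 10189472 = 3871246381 → 96865270225/3871246381
APPEND 43: p_8 = 43·96865270225 + 2055538554 = 4167262158229, q_8 = 43·3871246381 + 82150147 = 166545744530 → 4167262158229/166545744530
APPEND 23: p_9 = 23·4167262158229 + 96865270225 = 95943894909492, q_9 = 23·166545744530 + 3871246381 = 3834423370571 → 95943894909492/3834423370571
APPEND 43: p_10 = 43·95943894909492 + 4167262158229 = 4129754743266385, q_10 = 43·3834423370571 + 166545744530 = 165046750679083 → 4129754743266385/165046750679083
APPEND 10: p_11 = 10·4129754743266385 + 95943894909492 = 41393491327573342, q_11 = 10·165046750679083 + 3834423370571 = 1654301930161401 → 41393491327573342/1654301930161401
APPEND 39: p_12 = 39·41393491327573342 + 4129754743266385 = 1618475916518626723, q_12 = 39·1654301930161401 + 165046750679083 = 64682822026973722 → 1618475916518626723/64682822026973722
APPEND 20: p_13 = 20·1618475916518626723 + 41393491327573342 = 32410911821700107802, q_13 = 20·64682822026973722 + 1654301930161401 = 1295310742469635841 → 32410911821700107802/1295310742469635841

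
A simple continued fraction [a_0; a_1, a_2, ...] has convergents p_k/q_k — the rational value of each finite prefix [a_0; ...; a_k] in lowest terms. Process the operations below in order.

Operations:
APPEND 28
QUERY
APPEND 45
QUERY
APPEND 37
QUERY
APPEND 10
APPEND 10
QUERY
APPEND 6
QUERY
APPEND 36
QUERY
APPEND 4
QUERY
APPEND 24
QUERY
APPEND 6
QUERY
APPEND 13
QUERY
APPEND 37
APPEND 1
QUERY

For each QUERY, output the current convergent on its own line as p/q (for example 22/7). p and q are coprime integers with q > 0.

28/1
1261/45
46685/1666
4727795/168716
28834881/1029001
1042783511/37212752
4199968925/149880009
101842037711/3634332968
615252195191/21955877817
8100120575194/289060744589
308419834052563/11006264172199

APPEND 28: p_0 = 28·1 + 0 = 28, q_0 = 28·0 + 1 = 1 → 28/1
APPEND 45: p_1 = 45·28 + 1 = 1261, q_1 = 45·1 + 0 = 45 → 1261/45
APPEND 37: p_2 = 37·1261 + 28 = 46685, q_2 = 37·45 + 1 = 1666 → 46685/1666
APPEND 10: p_3 = 10·46685 + 1261 = 468111, q_3 = 10·1666 + 45 = 16705 → 468111/16705
APPEND 10: p_4 = 10·468111 + 46685 = 4727795, q_4 = 10·16705 + 1666 = 168716 → 4727795/168716
APPEND 6: p_5 = 6·4727795 + 468111 = 28834881, q_5 = 6·168716 + 16705 = 1029001 → 28834881/1029001
APPEND 36: p_6 = 36·28834881 + 4727795 = 1042783511, q_6 = 36·1029001 + 168716 = 37212752 → 1042783511/37212752
APPEND 4: p_7 = 4·1042783511 + 28834881 = 4199968925, q_7 = 4·37212752 + 1029001 = 149880009 → 4199968925/149880009
APPEND 24: p_8 = 24·4199968925 + 1042783511 = 101842037711, q_8 = 24·149880009 + 37212752 = 3634332968 → 101842037711/3634332968
APPEND 6: p_9 = 6·101842037711 + 4199968925 = 615252195191, q_9 = 6·3634332968 + 149880009 = 21955877817 → 615252195191/21955877817
APPEND 13: p_10 = 13·615252195191 + 101842037711 = 8100120575194, q_10 = 13·21955877817 + 3634332968 = 289060744589 → 8100120575194/289060744589
APPEND 37: p_11 = 37·8100120575194 + 615252195191 = 300319713477369, q_11 = 37·289060744589 + 21955877817 = 10717203427610 → 300319713477369/10717203427610
APPEND 1: p_12 = 1·300319713477369 + 8100120575194 = 308419834052563, q_12 = 1·10717203427610 + 289060744589 = 11006264172199 → 308419834052563/11006264172199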